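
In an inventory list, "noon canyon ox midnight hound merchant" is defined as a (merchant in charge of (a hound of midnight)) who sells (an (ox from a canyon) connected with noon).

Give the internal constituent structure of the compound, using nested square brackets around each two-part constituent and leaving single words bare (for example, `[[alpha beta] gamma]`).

The outermost head in the paraphrase is "merchant" (specifically "midnight hound merchant"), modified by "noon canyon ox".
"noon canyon ox" → head "ox" (specifically "canyon ox"), modifier "noon".
"canyon ox" → head "ox", modifier "canyon".
"midnight hound merchant" → head "merchant", modifier "midnight hound".
"midnight hound" → head "hound", modifier "midnight".
Assembled: [[noon [canyon ox]] [[midnight hound] merchant]].

[[noon [canyon ox]] [[midnight hound] merchant]]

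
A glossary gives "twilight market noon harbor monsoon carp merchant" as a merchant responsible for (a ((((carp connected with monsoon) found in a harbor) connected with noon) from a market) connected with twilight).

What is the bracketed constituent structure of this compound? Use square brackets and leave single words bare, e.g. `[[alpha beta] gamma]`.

Overall it is a kind of merchant; the modifier is "twilight market noon harbor monsoon carp".
Inside "twilight market noon harbor monsoon carp": head "carp" (specifically "market noon harbor monsoon carp"), modifier "twilight".
Inside "market noon harbor monsoon carp": head "carp" (specifically "noon harbor monsoon carp"), modifier "market".
Inside "noon harbor monsoon carp": head "carp" (specifically "harbor monsoon carp"), modifier "noon".
Inside "harbor monsoon carp": head "carp" (specifically "monsoon carp"), modifier "harbor".
Inside "monsoon carp": head "carp", modifier "monsoon".
Putting it together: [[twilight [market [noon [harbor [monsoon carp]]]]] merchant].

[[twilight [market [noon [harbor [monsoon carp]]]]] merchant]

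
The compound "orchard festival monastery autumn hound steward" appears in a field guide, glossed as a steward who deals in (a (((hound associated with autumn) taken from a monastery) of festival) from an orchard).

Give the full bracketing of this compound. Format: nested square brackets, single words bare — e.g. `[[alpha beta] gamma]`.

At the top level: head "steward"; modifier "orchard festival monastery autumn hound".
"orchard festival monastery autumn hound" → head "hound" (specifically "festival monastery autumn hound"), modifier "orchard".
"festival monastery autumn hound" → head "hound" (specifically "monastery autumn hound"), modifier "festival".
"monastery autumn hound" → head "hound" (specifically "autumn hound"), modifier "monastery".
"autumn hound" → head "hound", modifier "autumn".
So the structure is [[orchard [festival [monastery [autumn hound]]]] steward].

[[orchard [festival [monastery [autumn hound]]]] steward]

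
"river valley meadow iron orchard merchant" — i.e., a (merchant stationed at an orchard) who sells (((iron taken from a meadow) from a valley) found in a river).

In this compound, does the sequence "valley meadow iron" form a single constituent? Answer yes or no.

yes

The paraphrase groups the words so that "valley meadow iron" is one unit: it corresponds to a single parenthesized sub-phrase.
The full structure is [[river [valley [meadow iron]]] [orchard merchant]], in which [valley meadow iron] is a constituent.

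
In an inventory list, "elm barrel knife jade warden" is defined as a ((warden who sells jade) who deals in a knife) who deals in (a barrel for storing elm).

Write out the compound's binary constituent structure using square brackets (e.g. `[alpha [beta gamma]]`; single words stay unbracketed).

Overall it is a kind of warden (specifically "knife jade warden"); the modifier is "elm barrel".
"elm barrel" → head "barrel", modifier "elm".
"knife jade warden" → head "warden" (specifically "jade warden"), modifier "knife".
"jade warden" → head "warden", modifier "jade".
So the structure is [[elm barrel] [knife [jade warden]]].

[[elm barrel] [knife [jade warden]]]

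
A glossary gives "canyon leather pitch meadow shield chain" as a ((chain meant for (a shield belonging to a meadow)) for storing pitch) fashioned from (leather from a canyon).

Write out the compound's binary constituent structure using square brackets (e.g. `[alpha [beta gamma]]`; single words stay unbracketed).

The outermost head in the paraphrase is "chain" (specifically "pitch meadow shield chain"), modified by "canyon leather".
"canyon leather" → head "leather", modifier "canyon".
"pitch meadow shield chain" → head "chain" (specifically "meadow shield chain"), modifier "pitch".
"meadow shield chain" → head "chain", modifier "meadow shield".
"meadow shield" → head "shield", modifier "meadow".
Putting it together: [[canyon leather] [pitch [[meadow shield] chain]]].

[[canyon leather] [pitch [[meadow shield] chain]]]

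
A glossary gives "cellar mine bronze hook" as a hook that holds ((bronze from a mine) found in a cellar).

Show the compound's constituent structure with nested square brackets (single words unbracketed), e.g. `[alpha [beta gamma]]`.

[[cellar [mine bronze]] hook]

Whole compound: head "hook", modifier "cellar mine bronze".
Within "cellar mine bronze", the head is "bronze" (specifically "mine bronze") and the modifier is "cellar".
Within "mine bronze", the head is "bronze" and the modifier is "mine".
Putting it together: [[cellar [mine bronze]] hook].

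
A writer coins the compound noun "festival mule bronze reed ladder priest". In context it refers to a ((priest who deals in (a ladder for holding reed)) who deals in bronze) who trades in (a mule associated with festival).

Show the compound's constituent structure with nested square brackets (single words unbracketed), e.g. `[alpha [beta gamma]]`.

[[festival mule] [bronze [[reed ladder] priest]]]

Overall it is a kind of priest (specifically "bronze reed ladder priest"); the modifier is "festival mule".
Inside "festival mule": head "mule", modifier "festival".
Inside "bronze reed ladder priest": head "priest" (specifically "reed ladder priest"), modifier "bronze".
Inside "reed ladder priest": head "priest", modifier "reed ladder".
Inside "reed ladder": head "ladder", modifier "reed".
Putting it together: [[festival mule] [bronze [[reed ladder] priest]]].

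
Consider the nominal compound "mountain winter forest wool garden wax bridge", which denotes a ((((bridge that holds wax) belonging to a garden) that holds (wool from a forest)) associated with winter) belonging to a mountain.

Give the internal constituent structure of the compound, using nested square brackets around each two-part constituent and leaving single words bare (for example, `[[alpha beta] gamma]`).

[mountain [winter [[forest wool] [garden [wax bridge]]]]]

At the top level: head "bridge" (specifically "winter forest wool garden wax bridge"); modifier "mountain".
"winter forest wool garden wax bridge" → head "bridge" (specifically "forest wool garden wax bridge"), modifier "winter".
"forest wool garden wax bridge" → head "bridge" (specifically "garden wax bridge"), modifier "forest wool".
"forest wool" → head "wool", modifier "forest".
"garden wax bridge" → head "bridge" (specifically "wax bridge"), modifier "garden".
"wax bridge" → head "bridge", modifier "wax".
So the structure is [mountain [winter [[forest wool] [garden [wax bridge]]]]].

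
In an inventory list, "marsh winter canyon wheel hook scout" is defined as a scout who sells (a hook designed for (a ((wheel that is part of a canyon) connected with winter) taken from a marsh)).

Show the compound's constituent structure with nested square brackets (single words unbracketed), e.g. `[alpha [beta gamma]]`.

[[[marsh [winter [canyon wheel]]] hook] scout]

At the top level: head "scout"; modifier "marsh winter canyon wheel hook".
"marsh winter canyon wheel hook" → head "hook", modifier "marsh winter canyon wheel".
"marsh winter canyon wheel" → head "wheel" (specifically "winter canyon wheel"), modifier "marsh".
"winter canyon wheel" → head "wheel" (specifically "canyon wheel"), modifier "winter".
"canyon wheel" → head "wheel", modifier "canyon".
Putting it together: [[[marsh [winter [canyon wheel]]] hook] scout].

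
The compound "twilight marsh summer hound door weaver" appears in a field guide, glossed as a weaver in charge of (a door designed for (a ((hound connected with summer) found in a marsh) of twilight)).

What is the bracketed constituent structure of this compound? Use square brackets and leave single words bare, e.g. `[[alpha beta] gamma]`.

Whole compound: head "weaver", modifier "twilight marsh summer hound door".
Within "twilight marsh summer hound door", the head is "door" and the modifier is "twilight marsh summer hound".
Within "twilight marsh summer hound", the head is "hound" (specifically "marsh summer hound") and the modifier is "twilight".
Within "marsh summer hound", the head is "hound" (specifically "summer hound") and the modifier is "marsh".
Within "summer hound", the head is "hound" and the modifier is "summer".
Assembled: [[[twilight [marsh [summer hound]]] door] weaver].

[[[twilight [marsh [summer hound]]] door] weaver]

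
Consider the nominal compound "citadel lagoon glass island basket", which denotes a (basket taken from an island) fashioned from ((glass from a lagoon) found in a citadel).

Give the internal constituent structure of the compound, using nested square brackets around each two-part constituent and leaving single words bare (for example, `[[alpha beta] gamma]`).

[[citadel [lagoon glass]] [island basket]]

The outermost head in the paraphrase is "basket" (specifically "island basket"), modified by "citadel lagoon glass".
Inside "citadel lagoon glass": head "glass" (specifically "lagoon glass"), modifier "citadel".
Inside "lagoon glass": head "glass", modifier "lagoon".
Inside "island basket": head "basket", modifier "island".
Assembled: [[citadel [lagoon glass]] [island basket]].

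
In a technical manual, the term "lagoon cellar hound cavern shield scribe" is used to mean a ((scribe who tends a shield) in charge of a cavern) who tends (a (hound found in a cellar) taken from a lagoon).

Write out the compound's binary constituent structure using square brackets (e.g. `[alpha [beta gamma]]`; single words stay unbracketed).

Overall it is a kind of scribe (specifically "cavern shield scribe"); the modifier is "lagoon cellar hound".
"lagoon cellar hound" → head "hound" (specifically "cellar hound"), modifier "lagoon".
"cellar hound" → head "hound", modifier "cellar".
"cavern shield scribe" → head "scribe" (specifically "shield scribe"), modifier "cavern".
"shield scribe" → head "scribe", modifier "shield".
So the structure is [[lagoon [cellar hound]] [cavern [shield scribe]]].

[[lagoon [cellar hound]] [cavern [shield scribe]]]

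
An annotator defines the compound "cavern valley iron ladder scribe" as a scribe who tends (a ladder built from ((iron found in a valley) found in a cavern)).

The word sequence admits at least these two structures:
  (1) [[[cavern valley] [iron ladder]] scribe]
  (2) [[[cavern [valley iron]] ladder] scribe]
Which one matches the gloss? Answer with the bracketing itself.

[[[cavern [valley iron]] ladder] scribe]

The paraphrase's head is the "scribe" part ("scribe"); its modifier is "cavern valley iron ladder".
That top-level split, carried through the inner groups, gives [[[cavern [valley iron]] ladder] scribe].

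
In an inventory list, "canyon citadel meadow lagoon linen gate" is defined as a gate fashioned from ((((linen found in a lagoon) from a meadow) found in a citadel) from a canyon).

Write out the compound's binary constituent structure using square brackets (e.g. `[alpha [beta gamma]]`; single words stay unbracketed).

[[canyon [citadel [meadow [lagoon linen]]]] gate]

Overall it is a kind of gate; the modifier is "canyon citadel meadow lagoon linen".
Inside "canyon citadel meadow lagoon linen": head "linen" (specifically "citadel meadow lagoon linen"), modifier "canyon".
Inside "citadel meadow lagoon linen": head "linen" (specifically "meadow lagoon linen"), modifier "citadel".
Inside "meadow lagoon linen": head "linen" (specifically "lagoon linen"), modifier "meadow".
Inside "lagoon linen": head "linen", modifier "lagoon".
So the structure is [[canyon [citadel [meadow [lagoon linen]]]] gate].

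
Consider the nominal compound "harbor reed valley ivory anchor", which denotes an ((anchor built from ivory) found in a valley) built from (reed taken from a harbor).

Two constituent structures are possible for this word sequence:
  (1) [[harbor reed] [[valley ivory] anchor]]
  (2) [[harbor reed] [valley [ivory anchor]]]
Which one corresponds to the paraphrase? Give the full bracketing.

[[harbor reed] [valley [ivory anchor]]]

The paraphrase's head is the "anchor" part ("valley ivory anchor"); its modifier is "harbor reed".
That top-level split, carried through the inner groups, gives [[harbor reed] [valley [ivory anchor]]].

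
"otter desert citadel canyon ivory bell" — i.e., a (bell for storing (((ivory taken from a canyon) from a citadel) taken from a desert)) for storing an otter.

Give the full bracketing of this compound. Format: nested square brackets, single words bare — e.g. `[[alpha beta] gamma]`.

Whole compound: head "bell" (specifically "desert citadel canyon ivory bell"), modifier "otter".
"desert citadel canyon ivory bell" → head "bell", modifier "desert citadel canyon ivory".
"desert citadel canyon ivory" → head "ivory" (specifically "citadel canyon ivory"), modifier "desert".
"citadel canyon ivory" → head "ivory" (specifically "canyon ivory"), modifier "citadel".
"canyon ivory" → head "ivory", modifier "canyon".
So the structure is [otter [[desert [citadel [canyon ivory]]] bell]].

[otter [[desert [citadel [canyon ivory]]] bell]]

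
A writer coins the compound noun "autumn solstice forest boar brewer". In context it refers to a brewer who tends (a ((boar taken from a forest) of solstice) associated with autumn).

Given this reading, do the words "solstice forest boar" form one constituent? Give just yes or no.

The paraphrase groups the words so that "solstice forest boar" is one unit: it corresponds to a single parenthesized sub-phrase.
The full structure is [[autumn [solstice [forest boar]]] brewer], in which [solstice forest boar] is a constituent.

yes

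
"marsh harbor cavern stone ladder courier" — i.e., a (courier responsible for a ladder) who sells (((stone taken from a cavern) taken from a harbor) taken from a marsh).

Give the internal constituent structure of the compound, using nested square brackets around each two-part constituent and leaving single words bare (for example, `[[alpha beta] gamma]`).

[[marsh [harbor [cavern stone]]] [ladder courier]]

Whole compound: head "courier" (specifically "ladder courier"), modifier "marsh harbor cavern stone".
Within "marsh harbor cavern stone", the head is "stone" (specifically "harbor cavern stone") and the modifier is "marsh".
Within "harbor cavern stone", the head is "stone" (specifically "cavern stone") and the modifier is "harbor".
Within "cavern stone", the head is "stone" and the modifier is "cavern".
Within "ladder courier", the head is "courier" and the modifier is "ladder".
So the structure is [[marsh [harbor [cavern stone]]] [ladder courier]].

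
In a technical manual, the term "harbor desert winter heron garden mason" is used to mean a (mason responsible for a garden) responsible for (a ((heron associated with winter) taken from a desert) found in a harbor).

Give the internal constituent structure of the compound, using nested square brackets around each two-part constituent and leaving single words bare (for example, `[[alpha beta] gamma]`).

Whole compound: head "mason" (specifically "garden mason"), modifier "harbor desert winter heron".
"harbor desert winter heron" → head "heron" (specifically "desert winter heron"), modifier "harbor".
"desert winter heron" → head "heron" (specifically "winter heron"), modifier "desert".
"winter heron" → head "heron", modifier "winter".
"garden mason" → head "mason", modifier "garden".
Assembled: [[harbor [desert [winter heron]]] [garden mason]].

[[harbor [desert [winter heron]]] [garden mason]]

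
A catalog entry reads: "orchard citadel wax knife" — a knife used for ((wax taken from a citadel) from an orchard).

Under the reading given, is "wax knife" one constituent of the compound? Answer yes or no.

no

The top-level split is [orchard citadel wax] [knife]; the full structure is [[orchard [citadel wax]] knife].
"wax knife" straddles a constituent boundary, so it is not a single unit.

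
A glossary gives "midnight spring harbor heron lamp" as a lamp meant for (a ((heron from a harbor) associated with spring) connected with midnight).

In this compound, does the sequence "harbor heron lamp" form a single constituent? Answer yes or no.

The top-level split is [midnight spring harbor heron] [lamp]; the full structure is [[midnight [spring [harbor heron]]] lamp].
"harbor heron lamp" straddles a constituent boundary, so it is not a single unit.

no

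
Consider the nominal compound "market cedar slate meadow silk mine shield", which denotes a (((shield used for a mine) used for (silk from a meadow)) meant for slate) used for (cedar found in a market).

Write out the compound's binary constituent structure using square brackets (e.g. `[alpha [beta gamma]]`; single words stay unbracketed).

At the top level: head "shield" (specifically "slate meadow silk mine shield"); modifier "market cedar".
Within "market cedar", the head is "cedar" and the modifier is "market".
Within "slate meadow silk mine shield", the head is "shield" (specifically "meadow silk mine shield") and the modifier is "slate".
Within "meadow silk mine shield", the head is "shield" (specifically "mine shield") and the modifier is "meadow silk".
Within "meadow silk", the head is "silk" and the modifier is "meadow".
Within "mine shield", the head is "shield" and the modifier is "mine".
So the structure is [[market cedar] [slate [[meadow silk] [mine shield]]]].

[[market cedar] [slate [[meadow silk] [mine shield]]]]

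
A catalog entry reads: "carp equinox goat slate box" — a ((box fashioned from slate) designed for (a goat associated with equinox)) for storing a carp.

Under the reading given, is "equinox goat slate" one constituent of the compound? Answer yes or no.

no

The top-level split is [carp] [equinox goat slate box]; the full structure is [carp [[equinox goat] [slate box]]].
"equinox goat slate" straddles a constituent boundary, so it is not a single unit.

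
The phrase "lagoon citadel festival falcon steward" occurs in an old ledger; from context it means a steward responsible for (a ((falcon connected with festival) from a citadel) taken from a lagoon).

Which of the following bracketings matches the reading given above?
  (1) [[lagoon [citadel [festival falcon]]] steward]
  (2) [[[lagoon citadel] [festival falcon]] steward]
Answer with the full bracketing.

[[lagoon [citadel [festival falcon]]] steward]

The paraphrase's head is the "steward" part ("steward"); its modifier is "lagoon citadel festival falcon".
That top-level split, carried through the inner groups, gives [[lagoon [citadel [festival falcon]]] steward].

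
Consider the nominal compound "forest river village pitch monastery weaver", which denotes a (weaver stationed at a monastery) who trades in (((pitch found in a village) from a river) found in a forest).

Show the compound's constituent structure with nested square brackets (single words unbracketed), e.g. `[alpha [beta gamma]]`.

Whole compound: head "weaver" (specifically "monastery weaver"), modifier "forest river village pitch".
Within "forest river village pitch", the head is "pitch" (specifically "river village pitch") and the modifier is "forest".
Within "river village pitch", the head is "pitch" (specifically "village pitch") and the modifier is "river".
Within "village pitch", the head is "pitch" and the modifier is "village".
Within "monastery weaver", the head is "weaver" and the modifier is "monastery".
Assembled: [[forest [river [village pitch]]] [monastery weaver]].

[[forest [river [village pitch]]] [monastery weaver]]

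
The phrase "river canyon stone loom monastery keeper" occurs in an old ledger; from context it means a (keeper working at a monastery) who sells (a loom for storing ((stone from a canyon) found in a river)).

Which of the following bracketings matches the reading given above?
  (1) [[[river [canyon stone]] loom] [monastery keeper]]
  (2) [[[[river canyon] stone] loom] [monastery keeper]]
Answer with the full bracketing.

The paraphrase's head is the "keeper" part ("monastery keeper"); its modifier is "river canyon stone loom".
That top-level split, carried through the inner groups, gives [[[river [canyon stone]] loom] [monastery keeper]].

[[[river [canyon stone]] loom] [monastery keeper]]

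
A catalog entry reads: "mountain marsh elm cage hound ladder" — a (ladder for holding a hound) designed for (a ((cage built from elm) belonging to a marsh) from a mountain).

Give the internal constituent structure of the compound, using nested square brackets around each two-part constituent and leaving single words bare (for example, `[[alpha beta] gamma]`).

[[mountain [marsh [elm cage]]] [hound ladder]]

The outermost head in the paraphrase is "ladder" (specifically "hound ladder"), modified by "mountain marsh elm cage".
"mountain marsh elm cage" → head "cage" (specifically "marsh elm cage"), modifier "mountain".
"marsh elm cage" → head "cage" (specifically "elm cage"), modifier "marsh".
"elm cage" → head "cage", modifier "elm".
"hound ladder" → head "ladder", modifier "hound".
Putting it together: [[mountain [marsh [elm cage]]] [hound ladder]].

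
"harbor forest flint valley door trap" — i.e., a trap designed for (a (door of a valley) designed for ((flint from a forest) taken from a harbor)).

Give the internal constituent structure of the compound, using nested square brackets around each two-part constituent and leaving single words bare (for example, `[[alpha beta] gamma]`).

[[[harbor [forest flint]] [valley door]] trap]

Whole compound: head "trap", modifier "harbor forest flint valley door".
Within "harbor forest flint valley door", the head is "door" (specifically "valley door") and the modifier is "harbor forest flint".
Within "harbor forest flint", the head is "flint" (specifically "forest flint") and the modifier is "harbor".
Within "forest flint", the head is "flint" and the modifier is "forest".
Within "valley door", the head is "door" and the modifier is "valley".
Assembled: [[[harbor [forest flint]] [valley door]] trap].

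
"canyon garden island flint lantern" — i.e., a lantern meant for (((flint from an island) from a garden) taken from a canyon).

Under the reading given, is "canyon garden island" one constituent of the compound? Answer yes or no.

no

The top-level split is [canyon garden island flint] [lantern]; the full structure is [[canyon [garden [island flint]]] lantern].
"canyon garden island" straddles a constituent boundary, so it is not a single unit.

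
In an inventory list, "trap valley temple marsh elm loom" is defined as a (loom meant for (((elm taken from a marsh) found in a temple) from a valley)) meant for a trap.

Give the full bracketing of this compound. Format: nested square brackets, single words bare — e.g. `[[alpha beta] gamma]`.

The outermost head in the paraphrase is "loom" (specifically "valley temple marsh elm loom"), modified by "trap".
Within "valley temple marsh elm loom", the head is "loom" and the modifier is "valley temple marsh elm".
Within "valley temple marsh elm", the head is "elm" (specifically "temple marsh elm") and the modifier is "valley".
Within "temple marsh elm", the head is "elm" (specifically "marsh elm") and the modifier is "temple".
Within "marsh elm", the head is "elm" and the modifier is "marsh".
Putting it together: [trap [[valley [temple [marsh elm]]] loom]].

[trap [[valley [temple [marsh elm]]] loom]]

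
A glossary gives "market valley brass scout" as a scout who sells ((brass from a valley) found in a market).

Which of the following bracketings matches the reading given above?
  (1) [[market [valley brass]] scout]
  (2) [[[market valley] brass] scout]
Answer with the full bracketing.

The paraphrase's head is the "scout" part ("scout"); its modifier is "market valley brass".
That top-level split, carried through the inner groups, gives [[market [valley brass]] scout].

[[market [valley brass]] scout]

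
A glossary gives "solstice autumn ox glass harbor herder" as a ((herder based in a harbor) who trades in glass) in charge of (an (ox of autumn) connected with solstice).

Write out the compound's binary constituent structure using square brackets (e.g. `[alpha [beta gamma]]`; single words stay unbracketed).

The outermost head in the paraphrase is "herder" (specifically "glass harbor herder"), modified by "solstice autumn ox".
Inside "solstice autumn ox": head "ox" (specifically "autumn ox"), modifier "solstice".
Inside "autumn ox": head "ox", modifier "autumn".
Inside "glass harbor herder": head "herder" (specifically "harbor herder"), modifier "glass".
Inside "harbor herder": head "herder", modifier "harbor".
So the structure is [[solstice [autumn ox]] [glass [harbor herder]]].

[[solstice [autumn ox]] [glass [harbor herder]]]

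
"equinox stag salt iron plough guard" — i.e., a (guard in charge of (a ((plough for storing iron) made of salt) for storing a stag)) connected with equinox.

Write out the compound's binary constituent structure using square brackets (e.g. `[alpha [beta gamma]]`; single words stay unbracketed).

[equinox [[stag [salt [iron plough]]] guard]]

Whole compound: head "guard" (specifically "stag salt iron plough guard"), modifier "equinox".
Within "stag salt iron plough guard", the head is "guard" and the modifier is "stag salt iron plough".
Within "stag salt iron plough", the head is "plough" (specifically "salt iron plough") and the modifier is "stag".
Within "salt iron plough", the head is "plough" (specifically "iron plough") and the modifier is "salt".
Within "iron plough", the head is "plough" and the modifier is "iron".
Putting it together: [equinox [[stag [salt [iron plough]]] guard]].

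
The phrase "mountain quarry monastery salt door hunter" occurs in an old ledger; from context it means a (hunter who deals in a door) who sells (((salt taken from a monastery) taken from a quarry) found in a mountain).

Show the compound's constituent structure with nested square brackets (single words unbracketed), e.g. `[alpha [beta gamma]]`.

Overall it is a kind of hunter (specifically "door hunter"); the modifier is "mountain quarry monastery salt".
Inside "mountain quarry monastery salt": head "salt" (specifically "quarry monastery salt"), modifier "mountain".
Inside "quarry monastery salt": head "salt" (specifically "monastery salt"), modifier "quarry".
Inside "monastery salt": head "salt", modifier "monastery".
Inside "door hunter": head "hunter", modifier "door".
Putting it together: [[mountain [quarry [monastery salt]]] [door hunter]].

[[mountain [quarry [monastery salt]]] [door hunter]]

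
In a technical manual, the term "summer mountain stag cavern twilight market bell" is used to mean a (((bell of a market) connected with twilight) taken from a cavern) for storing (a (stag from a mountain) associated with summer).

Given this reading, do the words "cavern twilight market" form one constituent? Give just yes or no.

The top-level split is [summer mountain stag] [cavern twilight market bell]; the full structure is [[summer [mountain stag]] [cavern [twilight [market bell]]]].
"cavern twilight market" straddles a constituent boundary, so it is not a single unit.

no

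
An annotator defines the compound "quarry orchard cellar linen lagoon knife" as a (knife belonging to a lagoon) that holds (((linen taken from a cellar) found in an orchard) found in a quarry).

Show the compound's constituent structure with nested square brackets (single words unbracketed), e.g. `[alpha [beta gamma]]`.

[[quarry [orchard [cellar linen]]] [lagoon knife]]

Whole compound: head "knife" (specifically "lagoon knife"), modifier "quarry orchard cellar linen".
"quarry orchard cellar linen" → head "linen" (specifically "orchard cellar linen"), modifier "quarry".
"orchard cellar linen" → head "linen" (specifically "cellar linen"), modifier "orchard".
"cellar linen" → head "linen", modifier "cellar".
"lagoon knife" → head "knife", modifier "lagoon".
So the structure is [[quarry [orchard [cellar linen]]] [lagoon knife]].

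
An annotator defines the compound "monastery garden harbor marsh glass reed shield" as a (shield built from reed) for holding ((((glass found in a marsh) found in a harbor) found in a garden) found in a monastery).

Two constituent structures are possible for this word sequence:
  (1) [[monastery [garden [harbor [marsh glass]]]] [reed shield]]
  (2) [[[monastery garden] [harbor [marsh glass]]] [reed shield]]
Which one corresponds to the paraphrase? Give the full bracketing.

[[monastery [garden [harbor [marsh glass]]]] [reed shield]]

The paraphrase's head is the "shield" part ("reed shield"); its modifier is "monastery garden harbor marsh glass".
That top-level split, carried through the inner groups, gives [[monastery [garden [harbor [marsh glass]]]] [reed shield]].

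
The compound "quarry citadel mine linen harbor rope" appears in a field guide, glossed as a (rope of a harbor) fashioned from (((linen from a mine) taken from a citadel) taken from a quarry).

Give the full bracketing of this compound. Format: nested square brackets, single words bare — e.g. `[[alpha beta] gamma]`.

At the top level: head "rope" (specifically "harbor rope"); modifier "quarry citadel mine linen".
Inside "quarry citadel mine linen": head "linen" (specifically "citadel mine linen"), modifier "quarry".
Inside "citadel mine linen": head "linen" (specifically "mine linen"), modifier "citadel".
Inside "mine linen": head "linen", modifier "mine".
Inside "harbor rope": head "rope", modifier "harbor".
Assembled: [[quarry [citadel [mine linen]]] [harbor rope]].

[[quarry [citadel [mine linen]]] [harbor rope]]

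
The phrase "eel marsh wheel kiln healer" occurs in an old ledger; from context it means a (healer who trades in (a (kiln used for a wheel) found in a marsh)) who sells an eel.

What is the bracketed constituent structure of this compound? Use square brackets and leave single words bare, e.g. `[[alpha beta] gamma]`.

Overall it is a kind of healer (specifically "marsh wheel kiln healer"); the modifier is "eel".
Inside "marsh wheel kiln healer": head "healer", modifier "marsh wheel kiln".
Inside "marsh wheel kiln": head "kiln" (specifically "wheel kiln"), modifier "marsh".
Inside "wheel kiln": head "kiln", modifier "wheel".
So the structure is [eel [[marsh [wheel kiln]] healer]].

[eel [[marsh [wheel kiln]] healer]]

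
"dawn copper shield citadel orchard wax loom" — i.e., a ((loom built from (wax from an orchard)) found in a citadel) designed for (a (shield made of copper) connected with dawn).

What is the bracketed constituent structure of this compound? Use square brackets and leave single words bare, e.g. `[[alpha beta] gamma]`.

The outermost head in the paraphrase is "loom" (specifically "citadel orchard wax loom"), modified by "dawn copper shield".
"dawn copper shield" → head "shield" (specifically "copper shield"), modifier "dawn".
"copper shield" → head "shield", modifier "copper".
"citadel orchard wax loom" → head "loom" (specifically "orchard wax loom"), modifier "citadel".
"orchard wax loom" → head "loom", modifier "orchard wax".
"orchard wax" → head "wax", modifier "orchard".
Putting it together: [[dawn [copper shield]] [citadel [[orchard wax] loom]]].

[[dawn [copper shield]] [citadel [[orchard wax] loom]]]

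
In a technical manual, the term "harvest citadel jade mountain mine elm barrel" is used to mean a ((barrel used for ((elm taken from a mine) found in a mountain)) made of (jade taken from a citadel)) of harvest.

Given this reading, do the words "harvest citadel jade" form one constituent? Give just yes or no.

The top-level split is [harvest] [citadel jade mountain mine elm barrel]; the full structure is [harvest [[citadel jade] [[mountain [mine elm]] barrel]]].
"harvest citadel jade" straddles a constituent boundary, so it is not a single unit.

no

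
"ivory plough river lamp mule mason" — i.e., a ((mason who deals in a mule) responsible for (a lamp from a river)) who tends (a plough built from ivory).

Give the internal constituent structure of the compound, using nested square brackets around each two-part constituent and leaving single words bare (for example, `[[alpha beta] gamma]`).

[[ivory plough] [[river lamp] [mule mason]]]

At the top level: head "mason" (specifically "river lamp mule mason"); modifier "ivory plough".
"ivory plough" → head "plough", modifier "ivory".
"river lamp mule mason" → head "mason" (specifically "mule mason"), modifier "river lamp".
"river lamp" → head "lamp", modifier "river".
"mule mason" → head "mason", modifier "mule".
So the structure is [[ivory plough] [[river lamp] [mule mason]]].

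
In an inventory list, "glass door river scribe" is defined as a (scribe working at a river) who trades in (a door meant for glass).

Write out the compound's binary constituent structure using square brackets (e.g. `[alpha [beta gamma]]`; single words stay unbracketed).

Whole compound: head "scribe" (specifically "river scribe"), modifier "glass door".
Inside "glass door": head "door", modifier "glass".
Inside "river scribe": head "scribe", modifier "river".
Assembled: [[glass door] [river scribe]].

[[glass door] [river scribe]]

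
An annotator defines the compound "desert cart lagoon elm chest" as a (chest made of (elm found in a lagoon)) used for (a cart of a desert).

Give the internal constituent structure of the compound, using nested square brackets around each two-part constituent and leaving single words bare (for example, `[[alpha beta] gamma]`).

[[desert cart] [[lagoon elm] chest]]

Overall it is a kind of chest (specifically "lagoon elm chest"); the modifier is "desert cart".
"desert cart" → head "cart", modifier "desert".
"lagoon elm chest" → head "chest", modifier "lagoon elm".
"lagoon elm" → head "elm", modifier "lagoon".
Putting it together: [[desert cart] [[lagoon elm] chest]].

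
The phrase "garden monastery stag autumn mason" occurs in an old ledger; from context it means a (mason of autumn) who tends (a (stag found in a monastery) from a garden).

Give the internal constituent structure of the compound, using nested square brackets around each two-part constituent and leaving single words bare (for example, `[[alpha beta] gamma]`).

[[garden [monastery stag]] [autumn mason]]

At the top level: head "mason" (specifically "autumn mason"); modifier "garden monastery stag".
Inside "garden monastery stag": head "stag" (specifically "monastery stag"), modifier "garden".
Inside "monastery stag": head "stag", modifier "monastery".
Inside "autumn mason": head "mason", modifier "autumn".
Assembled: [[garden [monastery stag]] [autumn mason]].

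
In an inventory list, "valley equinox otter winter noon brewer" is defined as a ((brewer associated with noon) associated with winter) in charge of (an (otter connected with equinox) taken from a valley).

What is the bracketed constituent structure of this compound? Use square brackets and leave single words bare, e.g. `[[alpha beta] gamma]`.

[[valley [equinox otter]] [winter [noon brewer]]]

The outermost head in the paraphrase is "brewer" (specifically "winter noon brewer"), modified by "valley equinox otter".
Inside "valley equinox otter": head "otter" (specifically "equinox otter"), modifier "valley".
Inside "equinox otter": head "otter", modifier "equinox".
Inside "winter noon brewer": head "brewer" (specifically "noon brewer"), modifier "winter".
Inside "noon brewer": head "brewer", modifier "noon".
So the structure is [[valley [equinox otter]] [winter [noon brewer]]].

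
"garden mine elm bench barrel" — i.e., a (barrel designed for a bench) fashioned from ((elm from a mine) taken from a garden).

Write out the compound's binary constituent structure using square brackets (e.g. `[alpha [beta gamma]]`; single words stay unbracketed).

At the top level: head "barrel" (specifically "bench barrel"); modifier "garden mine elm".
Inside "garden mine elm": head "elm" (specifically "mine elm"), modifier "garden".
Inside "mine elm": head "elm", modifier "mine".
Inside "bench barrel": head "barrel", modifier "bench".
So the structure is [[garden [mine elm]] [bench barrel]].

[[garden [mine elm]] [bench barrel]]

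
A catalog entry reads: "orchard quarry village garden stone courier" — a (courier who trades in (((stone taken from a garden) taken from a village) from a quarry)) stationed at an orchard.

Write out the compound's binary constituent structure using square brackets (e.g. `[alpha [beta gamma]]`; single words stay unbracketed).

[orchard [[quarry [village [garden stone]]] courier]]

The outermost head in the paraphrase is "courier" (specifically "quarry village garden stone courier"), modified by "orchard".
Within "quarry village garden stone courier", the head is "courier" and the modifier is "quarry village garden stone".
Within "quarry village garden stone", the head is "stone" (specifically "village garden stone") and the modifier is "quarry".
Within "village garden stone", the head is "stone" (specifically "garden stone") and the modifier is "village".
Within "garden stone", the head is "stone" and the modifier is "garden".
Putting it together: [orchard [[quarry [village [garden stone]]] courier]].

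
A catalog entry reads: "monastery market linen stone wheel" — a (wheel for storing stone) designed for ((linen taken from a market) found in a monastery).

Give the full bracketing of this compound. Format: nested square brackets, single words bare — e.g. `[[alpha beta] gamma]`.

The outermost head in the paraphrase is "wheel" (specifically "stone wheel"), modified by "monastery market linen".
Inside "monastery market linen": head "linen" (specifically "market linen"), modifier "monastery".
Inside "market linen": head "linen", modifier "market".
Inside "stone wheel": head "wheel", modifier "stone".
Assembled: [[monastery [market linen]] [stone wheel]].

[[monastery [market linen]] [stone wheel]]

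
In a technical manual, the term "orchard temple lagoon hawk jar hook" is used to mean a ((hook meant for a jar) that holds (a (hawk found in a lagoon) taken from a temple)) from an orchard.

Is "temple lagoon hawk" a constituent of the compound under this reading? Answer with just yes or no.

The paraphrase groups the words so that "temple lagoon hawk" is one unit: it corresponds to a single parenthesized sub-phrase.
The full structure is [orchard [[temple [lagoon hawk]] [jar hook]]], in which [temple lagoon hawk] is a constituent.

yes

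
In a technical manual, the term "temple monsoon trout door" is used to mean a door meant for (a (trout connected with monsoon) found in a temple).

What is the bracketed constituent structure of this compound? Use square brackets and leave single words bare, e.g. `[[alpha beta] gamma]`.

[[temple [monsoon trout]] door]

Whole compound: head "door", modifier "temple monsoon trout".
"temple monsoon trout" → head "trout" (specifically "monsoon trout"), modifier "temple".
"monsoon trout" → head "trout", modifier "monsoon".
So the structure is [[temple [monsoon trout]] door].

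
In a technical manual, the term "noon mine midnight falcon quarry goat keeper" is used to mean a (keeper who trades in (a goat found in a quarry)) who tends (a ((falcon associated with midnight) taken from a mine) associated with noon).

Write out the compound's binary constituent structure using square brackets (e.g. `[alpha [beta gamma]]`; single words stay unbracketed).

[[noon [mine [midnight falcon]]] [[quarry goat] keeper]]

Overall it is a kind of keeper (specifically "quarry goat keeper"); the modifier is "noon mine midnight falcon".
"noon mine midnight falcon" → head "falcon" (specifically "mine midnight falcon"), modifier "noon".
"mine midnight falcon" → head "falcon" (specifically "midnight falcon"), modifier "mine".
"midnight falcon" → head "falcon", modifier "midnight".
"quarry goat keeper" → head "keeper", modifier "quarry goat".
"quarry goat" → head "goat", modifier "quarry".
Putting it together: [[noon [mine [midnight falcon]]] [[quarry goat] keeper]].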